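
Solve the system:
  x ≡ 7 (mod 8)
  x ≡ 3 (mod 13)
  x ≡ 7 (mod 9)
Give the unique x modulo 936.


Moduli 8, 13, 9 are pairwise coprime; by CRT there is a unique solution modulo M = 8 · 13 · 9 = 936.
Solve pairwise, accumulating the modulus:
  Start with x ≡ 7 (mod 8).
  Combine with x ≡ 3 (mod 13): since gcd(8, 13) = 1, we get a unique residue mod 104.
    Write x = 7 + 8·t and substitute into x ≡ 3 (mod 13): 8·t ≡ 3 − 7 = -4 (mod 13).
    Reduce coefficients mod 13: 8·t ≡ 9 (mod 13).
    The inverse of 8 mod 13 is 5 (since 8·5 = 40 = 3·13 + 1), so t ≡ 5·9 = 45 ≡ 6 (mod 13).
    Then x = 7 + 8·6 = 55, valid modulo lcm(8, 13) = 104: x ≡ 55 (mod 104).
  Combine with x ≡ 7 (mod 9): since gcd(104, 9) = 1, we get a unique residue mod 936.
    Write x = 55 + 104·t and substitute into x ≡ 7 (mod 9): 104·t ≡ 7 − 55 = -48 (mod 9).
    Reduce coefficients mod 9: 5·t ≡ 6 (mod 9).
    The inverse of 5 mod 9 is 2 (since 5·2 = 10 = 1·9 + 1), so t ≡ 2·6 = 12 ≡ 3 (mod 9).
    Then x = 55 + 104·3 = 367, valid modulo lcm(104, 9) = 936: x ≡ 367 (mod 936).
Verify: 367 mod 8 = 7 ✓, 367 mod 13 = 3 ✓, 367 mod 9 = 7 ✓.

x ≡ 367 (mod 936).


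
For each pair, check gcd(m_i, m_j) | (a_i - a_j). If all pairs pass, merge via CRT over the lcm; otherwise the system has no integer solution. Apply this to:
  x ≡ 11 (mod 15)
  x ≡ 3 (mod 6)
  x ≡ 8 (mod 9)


Moduli 15, 6, 9 are not pairwise coprime, so CRT works modulo lcm(m_i) when all pairwise compatibility conditions hold.
Pairwise compatibility: gcd(m_i, m_j) must divide a_i - a_j for every pair.
Merge one congruence at a time:
  Start: x ≡ 11 (mod 15).
  Combine with x ≡ 3 (mod 6): gcd(15, 6) = 3, and 3 - 11 = -8 is NOT divisible by 3.
    ⇒ system is inconsistent (no integer solution).

No solution (the system is inconsistent).


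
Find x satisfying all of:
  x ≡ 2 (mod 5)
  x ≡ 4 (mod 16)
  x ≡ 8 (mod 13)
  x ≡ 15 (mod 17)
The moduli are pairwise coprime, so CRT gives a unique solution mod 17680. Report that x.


Product of moduli M = 5 · 16 · 13 · 17 = 17680.
Merge one congruence at a time:
  Start: x ≡ 2 (mod 5).
  Combine with x ≡ 4 (mod 16); new modulus lcm = 80.
    Write x = 2 + 5·t and substitute into x ≡ 4 (mod 16): 5·t ≡ 4 − 2 = 2 (mod 16).
    The inverse of 5 mod 16 is 13 (since 5·13 = 65 = 4·16 + 1), so t ≡ 13·2 = 26 ≡ 10 (mod 16).
    Then x = 2 + 5·10 = 52, valid modulo lcm(5, 16) = 80: x ≡ 52 (mod 80).
  Combine with x ≡ 8 (mod 13); new modulus lcm = 1040.
    Write x = 52 + 80·t and substitute into x ≡ 8 (mod 13): 80·t ≡ 8 − 52 = -44 (mod 13).
    Reduce coefficients mod 13: 2·t ≡ 8 (mod 13).
    The inverse of 2 mod 13 is 7 (since 2·7 = 14 = 1·13 + 1), so t ≡ 7·8 = 56 ≡ 4 (mod 13).
    Then x = 52 + 80·4 = 372, valid modulo lcm(80, 13) = 1040: x ≡ 372 (mod 1040).
  Combine with x ≡ 15 (mod 17); new modulus lcm = 17680.
    Write x = 372 + 1040·t and substitute into x ≡ 15 (mod 17): 1040·t ≡ 15 − 372 = -357 (mod 17).
    Reduce coefficients mod 17: 3·t ≡ 0 (mod 17).
    The inverse of 3 mod 17 is 6 (since 3·6 = 18 = 1·17 + 1), so t ≡ 6·0 = 0 ≡ 0 (mod 17).
    Then x = 372 + 1040·0 = 372, valid modulo lcm(1040, 17) = 17680: x ≡ 372 (mod 17680).
Verify against each original: 372 mod 5 = 2, 372 mod 16 = 4, 372 mod 13 = 8, 372 mod 17 = 15.

x ≡ 372 (mod 17680).


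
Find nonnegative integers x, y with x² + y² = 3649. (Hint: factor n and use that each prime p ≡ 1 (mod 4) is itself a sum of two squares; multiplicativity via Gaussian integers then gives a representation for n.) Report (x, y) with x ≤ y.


Step 1: Factor n = 3649 = 41 · 89.
Step 2: Check the mod-4 condition on each prime factor: 41 ≡ 1 (mod 4), exponent 1; 89 ≡ 1 (mod 4), exponent 1.
All primes ≡ 3 (mod 4) appear to even exponent (or don't appear), so by the two-squares theorem n IS expressible as a sum of two squares.
Step 3: Build a representation. Here n = 41 · 89 is a product of primes ≡ 1 (mod 4). Each prime p ≡ 1 (mod 4) is itself a sum of two squares; find a² by testing p − a² for a perfect square:
  41: 41 − 1² = 40, 41 − 2² = 37, 41 − 3² = 32, 41 − 4² = 25 = 5² ⇒ 41 = 4² + 5².
  89: 89 − 1² = 88, 89 − 2² = 85, 89 − 3² = 80, 89 − 4² = 73, 89 − 5² = 64 = 8² ⇒ 89 = 5² + 8².
  Combine using the Brahmagupta–Fibonacci identity (a² + b²)(c² + d²) = (ac − bd)² + (ad + bc)² = (ac + bd)² + (ad − bc)²:
  41 · 89 = 3649: from (4² + 5²)(5² + 8²), take (4·5 − 5·8, 4·8 + 5·5) = (20 − 40, 32 + 25) = (-20, 57); dropping signs (only squares matter) gives (20, 57); check 20² + 57² = 400 + 3249 = 3649 ✓.
Step 4: Order so x ≤ y and verify: 20² + 57² = 400 + 3249 = 3649 = n. ✓

n = 3649 = 20² + 57² (one valid representation with x ≤ y).


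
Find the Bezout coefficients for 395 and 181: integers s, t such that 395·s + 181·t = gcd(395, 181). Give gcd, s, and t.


Euclidean algorithm on (395, 181) — divide until remainder is 0:
  395 = 2 · 181 + 33
  181 = 5 · 33 + 16
  33 = 2 · 16 + 1
  16 = 16 · 1 + 0
gcd(395, 181) = 1.
Track Bezout coefficients alongside the remainders: start with r₀ = 395 = a·1 + b·0 (s = 1, t = 0) and r₁ = 181 = a·0 + b·1 (s = 0, t = 1); each new remainder r_{k+1} = r_{k-1} − q_k·r_k inherits s_{k+1} = s_{k-1} − q_k·s_k, t_{k+1} = t_{k-1} − q_k·t_k, so r_k = a·s_k + b·t_k at every step:
  q = 2: r = 33, s = 1 − 2·0 = 1, t = 0 − 2·1 = -2  (check: 395·1 + 181·(-2) = 33)
  q = 5: r = 16, s = 0 − 5·1 = -5, t = 1 − 5·(-2) = 11  (check: 395·(-5) + 181·11 = 16)
  q = 2: r = 1, s = 1 − 2·(-5) = 11, t = -2 − 2·11 = -24  (check: 395·11 + 181·(-24) = 1)
The row with r = 1 (the gcd) gives the Bezout coefficients s = 11, t = -24.
Result: 395 · (11) + 181 · (-24) = 1.

gcd(395, 181) = 1; s = 11, t = -24 (check: 395·11 + 181·(-24) = 1).


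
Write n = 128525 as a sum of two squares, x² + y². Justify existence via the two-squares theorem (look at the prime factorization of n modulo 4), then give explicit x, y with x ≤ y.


Step 1: Factor n = 128525 = 5^2 · 53 · 97.
Step 2: Check the mod-4 condition on each prime factor: 5 ≡ 1 (mod 4), exponent 2; 53 ≡ 1 (mod 4), exponent 1; 97 ≡ 1 (mod 4), exponent 1.
All primes ≡ 3 (mod 4) appear to even exponent (or don't appear), so by the two-squares theorem n IS expressible as a sum of two squares.
Step 3: Build a representation. Group n = k² · m with k = 5 and m = 53 · 97 = 5141 (a product of primes ≡ 1 (mod 4)); a representation of m scales to one of n via (k·x)² + (k·y)² = k²(x² + y²). Each prime p ≡ 1 (mod 4) is itself a sum of two squares; find a² by testing p − a² for a perfect square:
  53: 53 − 1² = 52, 53 − 2² = 49 = 7² ⇒ 53 = 2² + 7².
  97: 97 − 1² = 96, 97 − 2² = 93, 97 − 3² = 88, 97 − 4² = 81 = 9² ⇒ 97 = 4² + 9².
  Combine using the Brahmagupta–Fibonacci identity (a² + b²)(c² + d²) = (ac − bd)² + (ad + bc)² = (ac + bd)² + (ad − bc)²:
  53 · 97 = 5141: from (2² + 7²)(4² + 9²), take (2·4 − 7·9, 2·9 + 7·4) = (8 − 63, 18 + 28) = (-55, 46); dropping signs (only squares matter) gives (55, 46); check 55² + 46² = 3025 + 2116 = 5141 ✓.
  Scale by k = 5: (5·55, 5·46) = (275, 230).
Step 4: Order so x ≤ y and verify: 230² + 275² = 52900 + 75625 = 128525 = n. ✓

n = 128525 = 230² + 275² (one valid representation with x ≤ y).


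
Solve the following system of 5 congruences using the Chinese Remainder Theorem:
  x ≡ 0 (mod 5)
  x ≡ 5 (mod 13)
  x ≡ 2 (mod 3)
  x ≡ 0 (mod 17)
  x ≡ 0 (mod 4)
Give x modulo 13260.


Product of moduli M = 5 · 13 · 3 · 17 · 4 = 13260.
Merge one congruence at a time:
  Start: x ≡ 0 (mod 5).
  Combine with x ≡ 5 (mod 13); new modulus lcm = 65.
    Write x = 0 + 5·t and substitute into x ≡ 5 (mod 13): 5·t ≡ 5 − 0 = 5 (mod 13).
    The inverse of 5 mod 13 is 8 (since 5·8 = 40 = 3·13 + 1), so t ≡ 8·5 = 40 ≡ 1 (mod 13).
    Then x = 0 + 5·1 = 5, valid modulo lcm(5, 13) = 65: x ≡ 5 (mod 65).
  Combine with x ≡ 2 (mod 3); new modulus lcm = 195.
    Write x = 5 + 65·t and substitute into x ≡ 2 (mod 3): 65·t ≡ 2 − 5 = -3 (mod 3).
    Reduce coefficients mod 3: 2·t ≡ 0 (mod 3).
    The inverse of 2 mod 3 is 2 (since 2·2 = 4 = 1·3 + 1), so t ≡ 2·0 = 0 ≡ 0 (mod 3).
    Then x = 5 + 65·0 = 5, valid modulo lcm(65, 3) = 195: x ≡ 5 (mod 195).
  Combine with x ≡ 0 (mod 17); new modulus lcm = 3315.
    Write x = 5 + 195·t and substitute into x ≡ 0 (mod 17): 195·t ≡ 0 − 5 = -5 (mod 17).
    Reduce coefficients mod 17: 8·t ≡ 12 (mod 17).
    The inverse of 8 mod 17 is 15 (since 8·15 = 120 = 7·17 + 1), so t ≡ 15·12 = 180 ≡ 10 (mod 17).
    Then x = 5 + 195·10 = 1955, valid modulo lcm(195, 17) = 3315: x ≡ 1955 (mod 3315).
  Combine with x ≡ 0 (mod 4); new modulus lcm = 13260.
    Write x = 1955 + 3315·t and substitute into x ≡ 0 (mod 4): 3315·t ≡ 0 − 1955 = -1955 (mod 4).
    Reduce coefficients mod 4: 3·t ≡ 1 (mod 4).
    The inverse of 3 mod 4 is 3 (since 3·3 = 9 = 2·4 + 1), so t ≡ 3·1 = 3 ≡ 3 (mod 4).
    Then x = 1955 + 3315·3 = 11900, valid modulo lcm(3315, 4) = 13260: x ≡ 11900 (mod 13260).
Verify against each original: 11900 mod 5 = 0, 11900 mod 13 = 5, 11900 mod 3 = 2, 11900 mod 17 = 0, 11900 mod 4 = 0.

x ≡ 11900 (mod 13260).


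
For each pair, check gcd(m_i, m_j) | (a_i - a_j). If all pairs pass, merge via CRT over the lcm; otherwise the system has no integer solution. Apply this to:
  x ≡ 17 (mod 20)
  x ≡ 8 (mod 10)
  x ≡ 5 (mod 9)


Moduli 20, 10, 9 are not pairwise coprime, so CRT works modulo lcm(m_i) when all pairwise compatibility conditions hold.
Pairwise compatibility: gcd(m_i, m_j) must divide a_i - a_j for every pair.
Merge one congruence at a time:
  Start: x ≡ 17 (mod 20).
  Combine with x ≡ 8 (mod 10): gcd(20, 10) = 10, and 8 - 17 = -9 is NOT divisible by 10.
    ⇒ system is inconsistent (no integer solution).

No solution (the system is inconsistent).


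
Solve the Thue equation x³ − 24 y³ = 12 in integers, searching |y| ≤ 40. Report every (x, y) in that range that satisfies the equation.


The equation is x³ - 24y³ = 12. For fixed y, x³ = 24·y³ + 12, so a solution requires the RHS to be a perfect cube.
Strategy: iterate y from -40 to 40, compute RHS = 24·y³ + 12, and check whether it is a (positive or negative) perfect cube.
Check small values of y:
  y = 0: RHS = 12 is not a perfect cube.
  y = 1: RHS = 36 is not a perfect cube.
  y = -1: RHS = -12 is not a perfect cube.
  y = 2: RHS = 204 is not a perfect cube.
  y = -2: RHS = -180 is not a perfect cube.
  y = 3: RHS = 660 is not a perfect cube.
  y = -3: RHS = -636 is not a perfect cube.
Continuing the search up to |y| = 40 finds no solutions either.
No (x, y) in the scanned range satisfies the equation.

No integer solutions with |y| ≤ 40.


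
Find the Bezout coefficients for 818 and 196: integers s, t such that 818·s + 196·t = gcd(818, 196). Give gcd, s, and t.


Euclidean algorithm on (818, 196) — divide until remainder is 0:
  818 = 4 · 196 + 34
  196 = 5 · 34 + 26
  34 = 1 · 26 + 8
  26 = 3 · 8 + 2
  8 = 4 · 2 + 0
gcd(818, 196) = 2.
Track Bezout coefficients alongside the remainders: start with r₀ = 818 = a·1 + b·0 (s = 1, t = 0) and r₁ = 196 = a·0 + b·1 (s = 0, t = 1); each new remainder r_{k+1} = r_{k-1} − q_k·r_k inherits s_{k+1} = s_{k-1} − q_k·s_k, t_{k+1} = t_{k-1} − q_k·t_k, so r_k = a·s_k + b·t_k at every step:
  q = 4: r = 34, s = 1 − 4·0 = 1, t = 0 − 4·1 = -4  (check: 818·1 + 196·(-4) = 34)
  q = 5: r = 26, s = 0 − 5·1 = -5, t = 1 − 5·(-4) = 21  (check: 818·(-5) + 196·21 = 26)
  q = 1: r = 8, s = 1 − 1·(-5) = 6, t = -4 − 1·21 = -25  (check: 818·6 + 196·(-25) = 8)
  q = 3: r = 2, s = -5 − 3·6 = -23, t = 21 − 3·(-25) = 96  (check: 818·(-23) + 196·96 = 2)
The row with r = 2 (the gcd) gives the Bezout coefficients s = -23, t = 96.
Result: 818 · (-23) + 196 · (96) = 2.

gcd(818, 196) = 2; s = -23, t = 96 (check: 818·(-23) + 196·96 = 2).


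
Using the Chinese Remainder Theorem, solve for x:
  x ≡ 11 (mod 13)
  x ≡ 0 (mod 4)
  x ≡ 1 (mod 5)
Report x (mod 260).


Moduli 13, 4, 5 are pairwise coprime; by CRT there is a unique solution modulo M = 13 · 4 · 5 = 260.
Solve pairwise, accumulating the modulus:
  Start with x ≡ 11 (mod 13).
  Combine with x ≡ 0 (mod 4): since gcd(13, 4) = 1, we get a unique residue mod 52.
    Write x = 11 + 13·t and substitute into x ≡ 0 (mod 4): 13·t ≡ 0 − 11 = -11 (mod 4).
    Reduce coefficients mod 4: 1·t ≡ 1 (mod 4).
    So t ≡ 1 (mod 4).
    Then x = 11 + 13·1 = 24, valid modulo lcm(13, 4) = 52: x ≡ 24 (mod 52).
  Combine with x ≡ 1 (mod 5): since gcd(52, 5) = 1, we get a unique residue mod 260.
    Write x = 24 + 52·t and substitute into x ≡ 1 (mod 5): 52·t ≡ 1 − 24 = -23 (mod 5).
    Reduce coefficients mod 5: 2·t ≡ 2 (mod 5).
    The inverse of 2 mod 5 is 3 (since 2·3 = 6 = 1·5 + 1), so t ≡ 3·2 = 6 ≡ 1 (mod 5).
    Then x = 24 + 52·1 = 76, valid modulo lcm(52, 5) = 260: x ≡ 76 (mod 260).
Verify: 76 mod 13 = 11 ✓, 76 mod 4 = 0 ✓, 76 mod 5 = 1 ✓.

x ≡ 76 (mod 260).


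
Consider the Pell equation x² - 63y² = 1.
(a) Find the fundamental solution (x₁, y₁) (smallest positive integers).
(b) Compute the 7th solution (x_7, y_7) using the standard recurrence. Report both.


Step 1: Find the fundamental solution (x₁, y₁) of x² - 63y² = 1.
  Expand √63 as a continued fraction. a₀ = ⌊√63⌋ = 7; iterate m_{k+1} = d_k·a_k − m_k, d_{k+1} = (63 − m_{k+1}²)/d_k, a_{k+1} = ⌊(a₀ + m_{k+1})/d_{k+1}⌋ (starting m₀ = 0, d₀ = 1), with convergents p_k = a_k·p_{k-1} + p_{k-2}, q_k = a_k·q_{k-1} + q_{k-2} (p₋₁ = 1, q₋₁ = 0):
  k = 0: a₀ = 7; p₀/q₀ = 7/1; p₀² − 63·q₀² = 49 − 63 = -14.
  k = 1: m = 7, d = 14, a = ⌊(7 + 7)/14⌋ = 1; p/q = (1·7 + 1)/(1·1 + 0) = 8/1; p² − 63·q² = 64 − 63 = 1.
  The first convergent with p² − 63·q² = 1 gives the fundamental solution (x₁, y₁) = (8, 1).
Step 2: Apply the recurrence (x_{n+1}, y_{n+1}) = (x₁x_n + 63y₁y_n, x₁y_n + y₁x_n) repeatedly.
  From (x_1, y_1) = (8, 1): x_2 = 8·8 + 63·1·1 = 127; y_2 = 8·1 + 1·8 = 16.
  From (x_2, y_2) = (127, 16): x_3 = 8·127 + 63·1·16 = 2024; y_3 = 8·16 + 1·127 = 255.
  From (x_3, y_3) = (2024, 255): x_4 = 8·2024 + 63·1·255 = 32257; y_4 = 8·255 + 1·2024 = 4064.
  From (x_4, y_4) = (32257, 4064): x_5 = 8·32257 + 63·1·4064 = 514088; y_5 = 8·4064 + 1·32257 = 64769.
  From (x_5, y_5) = (514088, 64769): x_6 = 8·514088 + 63·1·64769 = 8193151; y_6 = 8·64769 + 1·514088 = 1032240.
  From (x_6, y_6) = (8193151, 1032240): x_7 = 8·8193151 + 63·1·1032240 = 130576328; y_7 = 8·1032240 + 1·8193151 = 16451071.
Step 3: Verify x_7² - 63·y_7² = 17050177433963584 - 17050177433963583 = 1 (should be 1). ✓

(x_1, y_1) = (8, 1); (x_7, y_7) = (130576328, 16451071).


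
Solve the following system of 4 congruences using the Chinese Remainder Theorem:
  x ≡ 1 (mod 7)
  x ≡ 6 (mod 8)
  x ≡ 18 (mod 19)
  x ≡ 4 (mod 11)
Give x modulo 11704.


Product of moduli M = 7 · 8 · 19 · 11 = 11704.
Merge one congruence at a time:
  Start: x ≡ 1 (mod 7).
  Combine with x ≡ 6 (mod 8); new modulus lcm = 56.
    Write x = 1 + 7·t and substitute into x ≡ 6 (mod 8): 7·t ≡ 6 − 1 = 5 (mod 8).
    The inverse of 7 mod 8 is 7 (since 7·7 = 49 = 6·8 + 1), so t ≡ 7·5 = 35 ≡ 3 (mod 8).
    Then x = 1 + 7·3 = 22, valid modulo lcm(7, 8) = 56: x ≡ 22 (mod 56).
  Combine with x ≡ 18 (mod 19); new modulus lcm = 1064.
    Write x = 22 + 56·t and substitute into x ≡ 18 (mod 19): 56·t ≡ 18 − 22 = -4 (mod 19).
    Reduce coefficients mod 19: 18·t ≡ 15 (mod 19).
    The inverse of 18 mod 19 is 18 (since 18·18 = 324 = 17·19 + 1), so t ≡ 18·15 = 270 ≡ 4 (mod 19).
    Then x = 22 + 56·4 = 246, valid modulo lcm(56, 19) = 1064: x ≡ 246 (mod 1064).
  Combine with x ≡ 4 (mod 11); new modulus lcm = 11704.
    Write x = 246 + 1064·t and substitute into x ≡ 4 (mod 11): 1064·t ≡ 4 − 246 = -242 (mod 11).
    Reduce coefficients mod 11: 8·t ≡ 0 (mod 11).
    The inverse of 8 mod 11 is 7 (since 8·7 = 56 = 5·11 + 1), so t ≡ 7·0 = 0 ≡ 0 (mod 11).
    Then x = 246 + 1064·0 = 246, valid modulo lcm(1064, 11) = 11704: x ≡ 246 (mod 11704).
Verify against each original: 246 mod 7 = 1, 246 mod 8 = 6, 246 mod 19 = 18, 246 mod 11 = 4.

x ≡ 246 (mod 11704).


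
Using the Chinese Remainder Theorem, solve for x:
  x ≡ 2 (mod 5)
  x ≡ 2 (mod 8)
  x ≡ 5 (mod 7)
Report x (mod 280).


Moduli 5, 8, 7 are pairwise coprime; by CRT there is a unique solution modulo M = 5 · 8 · 7 = 280.
Solve pairwise, accumulating the modulus:
  Start with x ≡ 2 (mod 5).
  Combine with x ≡ 2 (mod 8): since gcd(5, 8) = 1, we get a unique residue mod 40.
    Write x = 2 + 5·t and substitute into x ≡ 2 (mod 8): 5·t ≡ 2 − 2 = 0 (mod 8).
    The inverse of 5 mod 8 is 5 (since 5·5 = 25 = 3·8 + 1), so t ≡ 5·0 = 0 ≡ 0 (mod 8).
    Then x = 2 + 5·0 = 2, valid modulo lcm(5, 8) = 40: x ≡ 2 (mod 40).
  Combine with x ≡ 5 (mod 7): since gcd(40, 7) = 1, we get a unique residue mod 280.
    Write x = 2 + 40·t and substitute into x ≡ 5 (mod 7): 40·t ≡ 5 − 2 = 3 (mod 7).
    Reduce coefficients mod 7: 5·t ≡ 3 (mod 7).
    The inverse of 5 mod 7 is 3 (since 5·3 = 15 = 2·7 + 1), so t ≡ 3·3 = 9 ≡ 2 (mod 7).
    Then x = 2 + 40·2 = 82, valid modulo lcm(40, 7) = 280: x ≡ 82 (mod 280).
Verify: 82 mod 5 = 2 ✓, 82 mod 8 = 2 ✓, 82 mod 7 = 5 ✓.

x ≡ 82 (mod 280).


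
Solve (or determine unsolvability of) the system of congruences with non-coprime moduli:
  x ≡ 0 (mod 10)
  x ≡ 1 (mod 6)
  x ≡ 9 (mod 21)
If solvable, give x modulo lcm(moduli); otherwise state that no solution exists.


Moduli 10, 6, 21 are not pairwise coprime, so CRT works modulo lcm(m_i) when all pairwise compatibility conditions hold.
Pairwise compatibility: gcd(m_i, m_j) must divide a_i - a_j for every pair.
Merge one congruence at a time:
  Start: x ≡ 0 (mod 10).
  Combine with x ≡ 1 (mod 6): gcd(10, 6) = 2, and 1 - 0 = 1 is NOT divisible by 2.
    ⇒ system is inconsistent (no integer solution).

No solution (the system is inconsistent).


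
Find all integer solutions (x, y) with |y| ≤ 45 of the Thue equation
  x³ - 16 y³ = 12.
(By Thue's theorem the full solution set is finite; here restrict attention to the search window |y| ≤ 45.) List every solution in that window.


The equation is x³ - 16y³ = 12. For fixed y, x³ = 16·y³ + 12, so a solution requires the RHS to be a perfect cube.
Strategy: iterate y from -45 to 45, compute RHS = 16·y³ + 12, and check whether it is a (positive or negative) perfect cube.
Check small values of y:
  y = 0: RHS = 12 is not a perfect cube.
  y = 1: RHS = 28 is not a perfect cube.
  y = -1: RHS = -4 is not a perfect cube.
  y = 2: RHS = 140 is not a perfect cube.
  y = -2: RHS = -116 is not a perfect cube.
  y = 3: RHS = 444 is not a perfect cube.
  y = -3: RHS = -420 is not a perfect cube.
Continuing the search up to |y| = 45 finds no solutions either.
No (x, y) in the scanned range satisfies the equation.

No integer solutions with |y| ≤ 45.


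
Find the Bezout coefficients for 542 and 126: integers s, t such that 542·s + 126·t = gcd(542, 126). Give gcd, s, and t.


Euclidean algorithm on (542, 126) — divide until remainder is 0:
  542 = 4 · 126 + 38
  126 = 3 · 38 + 12
  38 = 3 · 12 + 2
  12 = 6 · 2 + 0
gcd(542, 126) = 2.
Track Bezout coefficients alongside the remainders: start with r₀ = 542 = a·1 + b·0 (s = 1, t = 0) and r₁ = 126 = a·0 + b·1 (s = 0, t = 1); each new remainder r_{k+1} = r_{k-1} − q_k·r_k inherits s_{k+1} = s_{k-1} − q_k·s_k, t_{k+1} = t_{k-1} − q_k·t_k, so r_k = a·s_k + b·t_k at every step:
  q = 4: r = 38, s = 1 − 4·0 = 1, t = 0 − 4·1 = -4  (check: 542·1 + 126·(-4) = 38)
  q = 3: r = 12, s = 0 − 3·1 = -3, t = 1 − 3·(-4) = 13  (check: 542·(-3) + 126·13 = 12)
  q = 3: r = 2, s = 1 − 3·(-3) = 10, t = -4 − 3·13 = -43  (check: 542·10 + 126·(-43) = 2)
The row with r = 2 (the gcd) gives the Bezout coefficients s = 10, t = -43.
Result: 542 · (10) + 126 · (-43) = 2.

gcd(542, 126) = 2; s = 10, t = -43 (check: 542·10 + 126·(-43) = 2).


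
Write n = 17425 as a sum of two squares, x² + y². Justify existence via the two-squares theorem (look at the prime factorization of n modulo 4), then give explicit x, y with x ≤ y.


Step 1: Factor n = 17425 = 5^2 · 17 · 41.
Step 2: Check the mod-4 condition on each prime factor: 5 ≡ 1 (mod 4), exponent 2; 17 ≡ 1 (mod 4), exponent 1; 41 ≡ 1 (mod 4), exponent 1.
All primes ≡ 3 (mod 4) appear to even exponent (or don't appear), so by the two-squares theorem n IS expressible as a sum of two squares.
Step 3: Build a representation. Group n = k² · m with k = 5 and m = 17 · 41 = 697 (a product of primes ≡ 1 (mod 4)); a representation of m scales to one of n via (k·x)² + (k·y)² = k²(x² + y²). Each prime p ≡ 1 (mod 4) is itself a sum of two squares; find a² by testing p − a² for a perfect square:
  17: 17 − 1² = 16 = 4² ⇒ 17 = 1² + 4².
  41: 41 − 1² = 40, 41 − 2² = 37, 41 − 3² = 32, 41 − 4² = 25 = 5² ⇒ 41 = 4² + 5².
  Combine using the Brahmagupta–Fibonacci identity (a² + b²)(c² + d²) = (ac − bd)² + (ad + bc)² = (ac + bd)² + (ad − bc)²:
  17 · 41 = 697: from (1² + 4²)(4² + 5²), take (1·4 − 4·5, 1·5 + 4·4) = (4 − 20, 5 + 16) = (-16, 21); dropping signs (only squares matter) gives (16, 21); check 16² + 21² = 256 + 441 = 697 ✓.
  Scale by k = 5: (5·16, 5·21) = (80, 105).
Step 4: Order so x ≤ y and verify: 80² + 105² = 6400 + 11025 = 17425 = n. ✓

n = 17425 = 80² + 105² (one valid representation with x ≤ y).


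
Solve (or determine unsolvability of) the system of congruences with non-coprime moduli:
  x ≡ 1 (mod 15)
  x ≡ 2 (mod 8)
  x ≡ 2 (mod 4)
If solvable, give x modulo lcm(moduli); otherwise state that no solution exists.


Moduli 15, 8, 4 are not pairwise coprime, so CRT works modulo lcm(m_i) when all pairwise compatibility conditions hold.
Pairwise compatibility: gcd(m_i, m_j) must divide a_i - a_j for every pair.
Merge one congruence at a time:
  Start: x ≡ 1 (mod 15).
  Combine with x ≡ 2 (mod 8): gcd(15, 8) = 1; 2 - 1 = 1, which IS divisible by 1, so compatible.
    Write x = 1 + 15·t and substitute into x ≡ 2 (mod 8): 15·t ≡ 2 − 1 = 1 (mod 8).
    Reduce coefficients mod 8: 7·t ≡ 1 (mod 8).
    The inverse of 7 mod 8 is 7 (since 7·7 = 49 = 6·8 + 1), so t ≡ 7·1 = 7 ≡ 7 (mod 8).
    Then x = 1 + 15·7 = 106, valid modulo lcm(15, 8) = 120: x ≡ 106 (mod 120).
  Combine with x ≡ 2 (mod 4): gcd(120, 4) = 4; 2 - 106 = -104, which IS divisible by 4, so compatible.
    Write x = 106 + 120·t and substitute into x ≡ 2 (mod 4): 120·t ≡ 2 − 106 = -104 (mod 4).
    Divide the congruence (and modulus) by g = 4: 30·t ≡ -26 (mod 1).
    Modulo 1 every t works; take t = 0.
    Then x = 106 + 120·0 = 106, valid modulo lcm(120, 4) = 120: x ≡ 106 (mod 120).
Verify: 106 mod 15 = 1, 106 mod 8 = 2, 106 mod 4 = 2.

x ≡ 106 (mod 120).


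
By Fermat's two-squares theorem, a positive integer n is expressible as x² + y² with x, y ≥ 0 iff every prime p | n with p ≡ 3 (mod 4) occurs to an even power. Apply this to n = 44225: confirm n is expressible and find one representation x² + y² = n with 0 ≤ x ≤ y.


Step 1: Factor n = 44225 = 5^2 · 29 · 61.
Step 2: Check the mod-4 condition on each prime factor: 5 ≡ 1 (mod 4), exponent 2; 29 ≡ 1 (mod 4), exponent 1; 61 ≡ 1 (mod 4), exponent 1.
All primes ≡ 3 (mod 4) appear to even exponent (or don't appear), so by the two-squares theorem n IS expressible as a sum of two squares.
Step 3: Build a representation. Group n = k² · m with k = 5 and m = 29 · 61 = 1769 (a product of primes ≡ 1 (mod 4)); a representation of m scales to one of n via (k·x)² + (k·y)² = k²(x² + y²). Each prime p ≡ 1 (mod 4) is itself a sum of two squares; find a² by testing p − a² for a perfect square:
  29: 29 − 1² = 28, 29 − 2² = 25 = 5² ⇒ 29 = 2² + 5².
  61: 61 − 1² = 60, 61 − 2² = 57, 61 − 3² = 52, 61 − 4² = 45, 61 − 5² = 36 = 6² ⇒ 61 = 5² + 6².
  Combine using the Brahmagupta–Fibonacci identity (a² + b²)(c² + d²) = (ac − bd)² + (ad + bc)² = (ac + bd)² + (ad − bc)²:
  29 · 61 = 1769: from (2² + 5²)(5² + 6²), take (2·5 − 5·6, 2·6 + 5·5) = (10 − 30, 12 + 25) = (-20, 37); dropping signs (only squares matter) gives (20, 37); check 20² + 37² = 400 + 1369 = 1769 ✓.
  Scale by k = 5: (5·20, 5·37) = (100, 185).
Step 4: Order so x ≤ y and verify: 100² + 185² = 10000 + 34225 = 44225 = n. ✓

n = 44225 = 100² + 185² (one valid representation with x ≤ y).


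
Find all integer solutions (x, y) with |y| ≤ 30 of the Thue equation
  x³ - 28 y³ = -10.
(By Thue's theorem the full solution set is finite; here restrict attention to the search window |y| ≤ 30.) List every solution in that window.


The equation is x³ - 28y³ = -10. For fixed y, x³ = 28·y³ − 10, so a solution requires the RHS to be a perfect cube.
Strategy: iterate y from -30 to 30, compute RHS = 28·y³ − 10, and check whether it is a (positive or negative) perfect cube.
Check small values of y:
  y = 0: RHS = -10 is not a perfect cube.
  y = 1: RHS = 18 is not a perfect cube.
  y = -1: RHS = -38 is not a perfect cube.
  y = 2: RHS = 214 is not a perfect cube.
  y = -2: RHS = -234 is not a perfect cube.
  y = 3: RHS = 746 is not a perfect cube.
  y = -3: RHS = -766 is not a perfect cube.
Continuing the search up to |y| = 30 finds no solutions either.
No (x, y) in the scanned range satisfies the equation.

No integer solutions with |y| ≤ 30.


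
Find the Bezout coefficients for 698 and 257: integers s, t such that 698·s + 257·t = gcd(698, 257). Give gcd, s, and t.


Euclidean algorithm on (698, 257) — divide until remainder is 0:
  698 = 2 · 257 + 184
  257 = 1 · 184 + 73
  184 = 2 · 73 + 38
  73 = 1 · 38 + 35
  38 = 1 · 35 + 3
  35 = 11 · 3 + 2
  3 = 1 · 2 + 1
  2 = 2 · 1 + 0
gcd(698, 257) = 1.
Track Bezout coefficients alongside the remainders: start with r₀ = 698 = a·1 + b·0 (s = 1, t = 0) and r₁ = 257 = a·0 + b·1 (s = 0, t = 1); each new remainder r_{k+1} = r_{k-1} − q_k·r_k inherits s_{k+1} = s_{k-1} − q_k·s_k, t_{k+1} = t_{k-1} − q_k·t_k, so r_k = a·s_k + b·t_k at every step:
  q = 2: r = 184, s = 1 − 2·0 = 1, t = 0 − 2·1 = -2  (check: 698·1 + 257·(-2) = 184)
  q = 1: r = 73, s = 0 − 1·1 = -1, t = 1 − 1·(-2) = 3  (check: 698·(-1) + 257·3 = 73)
  q = 2: r = 38, s = 1 − 2·(-1) = 3, t = -2 − 2·3 = -8  (check: 698·3 + 257·(-8) = 38)
  q = 1: r = 35, s = -1 − 1·3 = -4, t = 3 − 1·(-8) = 11  (check: 698·(-4) + 257·11 = 35)
  q = 1: r = 3, s = 3 − 1·(-4) = 7, t = -8 − 1·11 = -19  (check: 698·7 + 257·(-19) = 3)
  q = 11: r = 2, s = -4 − 11·7 = -81, t = 11 − 11·(-19) = 220  (check: 698·(-81) + 257·220 = 2)
  q = 1: r = 1, s = 7 − 1·(-81) = 88, t = -19 − 1·220 = -239  (check: 698·88 + 257·(-239) = 1)
The row with r = 1 (the gcd) gives the Bezout coefficients s = 88, t = -239.
Result: 698 · (88) + 257 · (-239) = 1.

gcd(698, 257) = 1; s = 88, t = -239 (check: 698·88 + 257·(-239) = 1).


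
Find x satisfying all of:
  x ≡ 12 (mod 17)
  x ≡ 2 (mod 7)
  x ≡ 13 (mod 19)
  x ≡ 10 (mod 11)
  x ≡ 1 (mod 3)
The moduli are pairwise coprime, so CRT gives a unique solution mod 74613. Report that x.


Product of moduli M = 17 · 7 · 19 · 11 · 3 = 74613.
Merge one congruence at a time:
  Start: x ≡ 12 (mod 17).
  Combine with x ≡ 2 (mod 7); new modulus lcm = 119.
    Write x = 12 + 17·t and substitute into x ≡ 2 (mod 7): 17·t ≡ 2 − 12 = -10 (mod 7).
    Reduce coefficients mod 7: 3·t ≡ 4 (mod 7).
    The inverse of 3 mod 7 is 5 (since 3·5 = 15 = 2·7 + 1), so t ≡ 5·4 = 20 ≡ 6 (mod 7).
    Then x = 12 + 17·6 = 114, valid modulo lcm(17, 7) = 119: x ≡ 114 (mod 119).
  Combine with x ≡ 13 (mod 19); new modulus lcm = 2261.
    Write x = 114 + 119·t and substitute into x ≡ 13 (mod 19): 119·t ≡ 13 − 114 = -101 (mod 19).
    Reduce coefficients mod 19: 5·t ≡ 13 (mod 19).
    The inverse of 5 mod 19 is 4 (since 5·4 = 20 = 1·19 + 1), so t ≡ 4·13 = 52 ≡ 14 (mod 19).
    Then x = 114 + 119·14 = 1780, valid modulo lcm(119, 19) = 2261: x ≡ 1780 (mod 2261).
  Combine with x ≡ 10 (mod 11); new modulus lcm = 24871.
    Write x = 1780 + 2261·t and substitute into x ≡ 10 (mod 11): 2261·t ≡ 10 − 1780 = -1770 (mod 11).
    Reduce coefficients mod 11: 6·t ≡ 1 (mod 11).
    The inverse of 6 mod 11 is 2 (since 6·2 = 12 = 1·11 + 1), so t ≡ 2·1 = 2 ≡ 2 (mod 11).
    Then x = 1780 + 2261·2 = 6302, valid modulo lcm(2261, 11) = 24871: x ≡ 6302 (mod 24871).
  Combine with x ≡ 1 (mod 3); new modulus lcm = 74613.
    Write x = 6302 + 24871·t and substitute into x ≡ 1 (mod 3): 24871·t ≡ 1 − 6302 = -6301 (mod 3).
    Reduce coefficients mod 3: 1·t ≡ 2 (mod 3).
    So t ≡ 2 (mod 3).
    Then x = 6302 + 24871·2 = 56044, valid modulo lcm(24871, 3) = 74613: x ≡ 56044 (mod 74613).
Verify against each original: 56044 mod 17 = 12, 56044 mod 7 = 2, 56044 mod 19 = 13, 56044 mod 11 = 10, 56044 mod 3 = 1.

x ≡ 56044 (mod 74613).


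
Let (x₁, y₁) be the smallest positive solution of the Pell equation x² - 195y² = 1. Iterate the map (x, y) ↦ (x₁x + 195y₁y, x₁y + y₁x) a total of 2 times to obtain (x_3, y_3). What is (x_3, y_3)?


Step 1: Find the fundamental solution (x₁, y₁) of x² - 195y² = 1.
  Expand √195 as a continued fraction. a₀ = ⌊√195⌋ = 13; iterate m_{k+1} = d_k·a_k − m_k, d_{k+1} = (195 − m_{k+1}²)/d_k, a_{k+1} = ⌊(a₀ + m_{k+1})/d_{k+1}⌋ (starting m₀ = 0, d₀ = 1), with convergents p_k = a_k·p_{k-1} + p_{k-2}, q_k = a_k·q_{k-1} + q_{k-2} (p₋₁ = 1, q₋₁ = 0):
  k = 0: a₀ = 13; p₀/q₀ = 13/1; p₀² − 195·q₀² = 169 − 195 = -26.
  k = 1: m = 13, d = 26, a = ⌊(13 + 13)/26⌋ = 1; p/q = (1·13 + 1)/(1·1 + 0) = 14/1; p² − 195·q² = 196 − 195 = 1.
  The first convergent with p² − 195·q² = 1 gives the fundamental solution (x₁, y₁) = (14, 1).
Step 2: Apply the recurrence (x_{n+1}, y_{n+1}) = (x₁x_n + 195y₁y_n, x₁y_n + y₁x_n) repeatedly.
  From (x_1, y_1) = (14, 1): x_2 = 14·14 + 195·1·1 = 391; y_2 = 14·1 + 1·14 = 28.
  From (x_2, y_2) = (391, 28): x_3 = 14·391 + 195·1·28 = 10934; y_3 = 14·28 + 1·391 = 783.
Step 3: Verify x_3² - 195·y_3² = 119552356 - 119552355 = 1 (should be 1). ✓

(x_1, y_1) = (14, 1); (x_3, y_3) = (10934, 783).


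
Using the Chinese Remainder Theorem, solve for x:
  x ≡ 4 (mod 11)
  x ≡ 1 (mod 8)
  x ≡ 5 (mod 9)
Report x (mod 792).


Moduli 11, 8, 9 are pairwise coprime; by CRT there is a unique solution modulo M = 11 · 8 · 9 = 792.
Solve pairwise, accumulating the modulus:
  Start with x ≡ 4 (mod 11).
  Combine with x ≡ 1 (mod 8): since gcd(11, 8) = 1, we get a unique residue mod 88.
    Write x = 4 + 11·t and substitute into x ≡ 1 (mod 8): 11·t ≡ 1 − 4 = -3 (mod 8).
    Reduce coefficients mod 8: 3·t ≡ 5 (mod 8).
    The inverse of 3 mod 8 is 3 (since 3·3 = 9 = 1·8 + 1), so t ≡ 3·5 = 15 ≡ 7 (mod 8).
    Then x = 4 + 11·7 = 81, valid modulo lcm(11, 8) = 88: x ≡ 81 (mod 88).
  Combine with x ≡ 5 (mod 9): since gcd(88, 9) = 1, we get a unique residue mod 792.
    Write x = 81 + 88·t and substitute into x ≡ 5 (mod 9): 88·t ≡ 5 − 81 = -76 (mod 9).
    Reduce coefficients mod 9: 7·t ≡ 5 (mod 9).
    The inverse of 7 mod 9 is 4 (since 7·4 = 28 = 3·9 + 1), so t ≡ 4·5 = 20 ≡ 2 (mod 9).
    Then x = 81 + 88·2 = 257, valid modulo lcm(88, 9) = 792: x ≡ 257 (mod 792).
Verify: 257 mod 11 = 4 ✓, 257 mod 8 = 1 ✓, 257 mod 9 = 5 ✓.

x ≡ 257 (mod 792).


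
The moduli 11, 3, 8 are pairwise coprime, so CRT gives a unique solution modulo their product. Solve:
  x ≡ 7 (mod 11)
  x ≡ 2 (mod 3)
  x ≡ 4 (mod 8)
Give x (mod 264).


Moduli 11, 3, 8 are pairwise coprime; by CRT there is a unique solution modulo M = 11 · 3 · 8 = 264.
Solve pairwise, accumulating the modulus:
  Start with x ≡ 7 (mod 11).
  Combine with x ≡ 2 (mod 3): since gcd(11, 3) = 1, we get a unique residue mod 33.
    Write x = 7 + 11·t and substitute into x ≡ 2 (mod 3): 11·t ≡ 2 − 7 = -5 (mod 3).
    Reduce coefficients mod 3: 2·t ≡ 1 (mod 3).
    The inverse of 2 mod 3 is 2 (since 2·2 = 4 = 1·3 + 1), so t ≡ 2·1 = 2 ≡ 2 (mod 3).
    Then x = 7 + 11·2 = 29, valid modulo lcm(11, 3) = 33: x ≡ 29 (mod 33).
  Combine with x ≡ 4 (mod 8): since gcd(33, 8) = 1, we get a unique residue mod 264.
    Write x = 29 + 33·t and substitute into x ≡ 4 (mod 8): 33·t ≡ 4 − 29 = -25 (mod 8).
    Reduce coefficients mod 8: 1·t ≡ 7 (mod 8).
    So t ≡ 7 (mod 8).
    Then x = 29 + 33·7 = 260, valid modulo lcm(33, 8) = 264: x ≡ 260 (mod 264).
Verify: 260 mod 11 = 7 ✓, 260 mod 3 = 2 ✓, 260 mod 8 = 4 ✓.

x ≡ 260 (mod 264).


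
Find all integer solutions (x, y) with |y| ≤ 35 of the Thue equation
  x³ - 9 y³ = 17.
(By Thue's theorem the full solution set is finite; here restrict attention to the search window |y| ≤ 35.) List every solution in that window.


The equation is x³ - 9y³ = 17. For fixed y, x³ = 9·y³ + 17, so a solution requires the RHS to be a perfect cube.
Strategy: iterate y from -35 to 35, compute RHS = 9·y³ + 17, and check whether it is a (positive or negative) perfect cube.
Check small values of y:
  y = 0: RHS = 17 is not a perfect cube.
  y = 1: RHS = 26 is not a perfect cube.
  y = -1: RHS = 8 = (2)³ ⇒ x = 2 works.
  y = 2: RHS = 89 is not a perfect cube.
  y = -2: RHS = -55 is not a perfect cube.
  y = 3: RHS = 260 is not a perfect cube.
  y = -3: RHS = -226 is not a perfect cube.
Continuing, at y = -25: RHS = -140608 = (-52)³ ⇒ x = -52 works.
Searching the remaining y in |y| ≤ 35 finds no further solutions.
Collected solutions: (2, -1), (-52, -25).

Solutions (with |y| ≤ 35): (2, -1), (-52, -25).


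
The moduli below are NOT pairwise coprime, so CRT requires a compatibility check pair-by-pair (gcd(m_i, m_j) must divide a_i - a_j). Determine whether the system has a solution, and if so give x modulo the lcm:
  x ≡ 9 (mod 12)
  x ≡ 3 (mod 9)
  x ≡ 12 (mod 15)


Moduli 12, 9, 15 are not pairwise coprime, so CRT works modulo lcm(m_i) when all pairwise compatibility conditions hold.
Pairwise compatibility: gcd(m_i, m_j) must divide a_i - a_j for every pair.
Merge one congruence at a time:
  Start: x ≡ 9 (mod 12).
  Combine with x ≡ 3 (mod 9): gcd(12, 9) = 3; 3 - 9 = -6, which IS divisible by 3, so compatible.
    Write x = 9 + 12·t and substitute into x ≡ 3 (mod 9): 12·t ≡ 3 − 9 = -6 (mod 9).
    Divide the congruence (and modulus) by g = 3: 4·t ≡ -2 (mod 3).
    Reduce coefficients mod 3: 1·t ≡ 1 (mod 3).
    So t ≡ 1 (mod 3).
    Then x = 9 + 12·1 = 21, valid modulo lcm(12, 9) = 36: x ≡ 21 (mod 36).
  Combine with x ≡ 12 (mod 15): gcd(36, 15) = 3; 12 - 21 = -9, which IS divisible by 3, so compatible.
    Write x = 21 + 36·t and substitute into x ≡ 12 (mod 15): 36·t ≡ 12 − 21 = -9 (mod 15).
    Divide the congruence (and modulus) by g = 3: 12·t ≡ -3 (mod 5).
    Reduce coefficients mod 5: 2·t ≡ 2 (mod 5).
    The inverse of 2 mod 5 is 3 (since 2·3 = 6 = 1·5 + 1), so t ≡ 3·2 = 6 ≡ 1 (mod 5).
    Then x = 21 + 36·1 = 57, valid modulo lcm(36, 15) = 180: x ≡ 57 (mod 180).
Verify: 57 mod 12 = 9, 57 mod 9 = 3, 57 mod 15 = 12.

x ≡ 57 (mod 180).


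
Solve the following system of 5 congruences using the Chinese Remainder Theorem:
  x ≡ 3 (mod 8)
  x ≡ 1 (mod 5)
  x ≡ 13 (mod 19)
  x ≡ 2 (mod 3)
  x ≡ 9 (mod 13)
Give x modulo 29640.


Product of moduli M = 8 · 5 · 19 · 3 · 13 = 29640.
Merge one congruence at a time:
  Start: x ≡ 3 (mod 8).
  Combine with x ≡ 1 (mod 5); new modulus lcm = 40.
    Write x = 3 + 8·t and substitute into x ≡ 1 (mod 5): 8·t ≡ 1 − 3 = -2 (mod 5).
    Reduce coefficients mod 5: 3·t ≡ 3 (mod 5).
    The inverse of 3 mod 5 is 2 (since 3·2 = 6 = 1·5 + 1), so t ≡ 2·3 = 6 ≡ 1 (mod 5).
    Then x = 3 + 8·1 = 11, valid modulo lcm(8, 5) = 40: x ≡ 11 (mod 40).
  Combine with x ≡ 13 (mod 19); new modulus lcm = 760.
    Write x = 11 + 40·t and substitute into x ≡ 13 (mod 19): 40·t ≡ 13 − 11 = 2 (mod 19).
    Reduce coefficients mod 19: 2·t ≡ 2 (mod 19).
    The inverse of 2 mod 19 is 10 (since 2·10 = 20 = 1·19 + 1), so t ≡ 10·2 = 20 ≡ 1 (mod 19).
    Then x = 11 + 40·1 = 51, valid modulo lcm(40, 19) = 760: x ≡ 51 (mod 760).
  Combine with x ≡ 2 (mod 3); new modulus lcm = 2280.
    Write x = 51 + 760·t and substitute into x ≡ 2 (mod 3): 760·t ≡ 2 − 51 = -49 (mod 3).
    Reduce coefficients mod 3: 1·t ≡ 2 (mod 3).
    So t ≡ 2 (mod 3).
    Then x = 51 + 760·2 = 1571, valid modulo lcm(760, 3) = 2280: x ≡ 1571 (mod 2280).
  Combine with x ≡ 9 (mod 13); new modulus lcm = 29640.
    Write x = 1571 + 2280·t and substitute into x ≡ 9 (mod 13): 2280·t ≡ 9 − 1571 = -1562 (mod 13).
    Reduce coefficients mod 13: 5·t ≡ 11 (mod 13).
    The inverse of 5 mod 13 is 8 (since 5·8 = 40 = 3·13 + 1), so t ≡ 8·11 = 88 ≡ 10 (mod 13).
    Then x = 1571 + 2280·10 = 24371, valid modulo lcm(2280, 13) = 29640: x ≡ 24371 (mod 29640).
Verify against each original: 24371 mod 8 = 3, 24371 mod 5 = 1, 24371 mod 19 = 13, 24371 mod 3 = 2, 24371 mod 13 = 9.

x ≡ 24371 (mod 29640).


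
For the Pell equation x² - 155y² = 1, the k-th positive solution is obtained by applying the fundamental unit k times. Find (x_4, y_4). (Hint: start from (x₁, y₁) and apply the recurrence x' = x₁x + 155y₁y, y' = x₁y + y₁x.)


Step 1: Find the fundamental solution (x₁, y₁) of x² - 155y² = 1.
  Expand √155 as a continued fraction. a₀ = ⌊√155⌋ = 12; iterate m_{k+1} = d_k·a_k − m_k, d_{k+1} = (155 − m_{k+1}²)/d_k, a_{k+1} = ⌊(a₀ + m_{k+1})/d_{k+1}⌋ (starting m₀ = 0, d₀ = 1), with convergents p_k = a_k·p_{k-1} + p_{k-2}, q_k = a_k·q_{k-1} + q_{k-2} (p₋₁ = 1, q₋₁ = 0):
  k = 0: a₀ = 12; p₀/q₀ = 12/1; p₀² − 155·q₀² = 144 − 155 = -11.
  k = 1: m = 12, d = 11, a = ⌊(12 + 12)/11⌋ = 2; p/q = (2·12 + 1)/(2·1 + 0) = 25/2; p² − 155·q² = 625 − 620 = 5.
  k = 2: m = 10, d = 5, a = ⌊(12 + 10)/5⌋ = 4; p/q = (4·25 + 12)/(4·2 + 1) = 112/9; p² − 155·q² = 12544 − 12555 = -11.
  k = 3: m = 10, d = 11, a = ⌊(12 + 10)/11⌋ = 2; p/q = (2·112 + 25)/(2·9 + 2) = 249/20; p² − 155·q² = 62001 − 62000 = 1.
  The first convergent with p² − 155·q² = 1 gives the fundamental solution (x₁, y₁) = (249, 20).
Step 2: Apply the recurrence (x_{n+1}, y_{n+1}) = (x₁x_n + 155y₁y_n, x₁y_n + y₁x_n) repeatedly.
  From (x_1, y_1) = (249, 20): x_2 = 249·249 + 155·20·20 = 124001; y_2 = 249·20 + 20·249 = 9960.
  From (x_2, y_2) = (124001, 9960): x_3 = 249·124001 + 155·20·9960 = 61752249; y_3 = 249·9960 + 20·124001 = 4960060.
  From (x_3, y_3) = (61752249, 4960060): x_4 = 249·61752249 + 155·20·4960060 = 30752496001; y_4 = 249·4960060 + 20·61752249 = 2470099920.
Step 3: Verify x_4² - 155·y_4² = 945716010291520992001 - 945716010291520992000 = 1 (should be 1). ✓

(x_1, y_1) = (249, 20); (x_4, y_4) = (30752496001, 2470099920).


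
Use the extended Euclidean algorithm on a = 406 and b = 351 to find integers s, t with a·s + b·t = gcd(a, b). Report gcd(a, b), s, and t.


Euclidean algorithm on (406, 351) — divide until remainder is 0:
  406 = 1 · 351 + 55
  351 = 6 · 55 + 21
  55 = 2 · 21 + 13
  21 = 1 · 13 + 8
  13 = 1 · 8 + 5
  8 = 1 · 5 + 3
  5 = 1 · 3 + 2
  3 = 1 · 2 + 1
  2 = 2 · 1 + 0
gcd(406, 351) = 1.
Track Bezout coefficients alongside the remainders: start with r₀ = 406 = a·1 + b·0 (s = 1, t = 0) and r₁ = 351 = a·0 + b·1 (s = 0, t = 1); each new remainder r_{k+1} = r_{k-1} − q_k·r_k inherits s_{k+1} = s_{k-1} − q_k·s_k, t_{k+1} = t_{k-1} − q_k·t_k, so r_k = a·s_k + b·t_k at every step:
  q = 1: r = 55, s = 1 − 1·0 = 1, t = 0 − 1·1 = -1  (check: 406·1 + 351·(-1) = 55)
  q = 6: r = 21, s = 0 − 6·1 = -6, t = 1 − 6·(-1) = 7  (check: 406·(-6) + 351·7 = 21)
  q = 2: r = 13, s = 1 − 2·(-6) = 13, t = -1 − 2·7 = -15  (check: 406·13 + 351·(-15) = 13)
  q = 1: r = 8, s = -6 − 1·13 = -19, t = 7 − 1·(-15) = 22  (check: 406·(-19) + 351·22 = 8)
  q = 1: r = 5, s = 13 − 1·(-19) = 32, t = -15 − 1·22 = -37  (check: 406·32 + 351·(-37) = 5)
  q = 1: r = 3, s = -19 − 1·32 = -51, t = 22 − 1·(-37) = 59  (check: 406·(-51) + 351·59 = 3)
  q = 1: r = 2, s = 32 − 1·(-51) = 83, t = -37 − 1·59 = -96  (check: 406·83 + 351·(-96) = 2)
  q = 1: r = 1, s = -51 − 1·83 = -134, t = 59 − 1·(-96) = 155  (check: 406·(-134) + 351·155 = 1)
The row with r = 1 (the gcd) gives the Bezout coefficients s = -134, t = 155.
Result: 406 · (-134) + 351 · (155) = 1.

gcd(406, 351) = 1; s = -134, t = 155 (check: 406·(-134) + 351·155 = 1).
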